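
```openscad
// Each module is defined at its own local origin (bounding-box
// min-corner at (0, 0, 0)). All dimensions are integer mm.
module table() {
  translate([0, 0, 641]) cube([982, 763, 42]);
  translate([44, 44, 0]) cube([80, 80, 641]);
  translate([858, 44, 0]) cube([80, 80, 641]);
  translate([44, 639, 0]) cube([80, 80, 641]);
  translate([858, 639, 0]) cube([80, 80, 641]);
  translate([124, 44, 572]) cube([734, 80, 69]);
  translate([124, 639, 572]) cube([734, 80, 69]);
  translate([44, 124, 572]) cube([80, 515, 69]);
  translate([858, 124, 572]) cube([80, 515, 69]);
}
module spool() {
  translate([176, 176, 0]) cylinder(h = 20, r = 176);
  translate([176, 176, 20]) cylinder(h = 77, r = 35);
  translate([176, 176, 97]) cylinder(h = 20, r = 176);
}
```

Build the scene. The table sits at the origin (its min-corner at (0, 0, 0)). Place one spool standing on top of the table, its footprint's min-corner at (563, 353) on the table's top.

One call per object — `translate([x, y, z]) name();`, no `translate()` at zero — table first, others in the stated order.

table();
translate([563, 353, 683]) spool();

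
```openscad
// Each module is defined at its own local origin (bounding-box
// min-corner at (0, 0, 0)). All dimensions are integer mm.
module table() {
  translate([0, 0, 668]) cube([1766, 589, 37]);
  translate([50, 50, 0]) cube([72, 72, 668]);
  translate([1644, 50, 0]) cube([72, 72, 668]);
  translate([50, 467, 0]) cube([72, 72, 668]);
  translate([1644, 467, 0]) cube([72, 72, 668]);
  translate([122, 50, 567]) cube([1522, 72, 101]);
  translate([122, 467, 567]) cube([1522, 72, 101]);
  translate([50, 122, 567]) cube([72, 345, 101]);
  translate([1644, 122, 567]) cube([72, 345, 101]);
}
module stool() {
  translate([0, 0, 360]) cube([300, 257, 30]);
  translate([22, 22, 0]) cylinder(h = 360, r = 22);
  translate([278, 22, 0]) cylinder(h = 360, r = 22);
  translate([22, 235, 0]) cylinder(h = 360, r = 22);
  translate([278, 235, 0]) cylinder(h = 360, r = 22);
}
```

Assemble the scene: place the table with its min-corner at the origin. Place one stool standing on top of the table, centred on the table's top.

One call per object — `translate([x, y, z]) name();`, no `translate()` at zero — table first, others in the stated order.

table();
translate([733, 166, 705]) stool();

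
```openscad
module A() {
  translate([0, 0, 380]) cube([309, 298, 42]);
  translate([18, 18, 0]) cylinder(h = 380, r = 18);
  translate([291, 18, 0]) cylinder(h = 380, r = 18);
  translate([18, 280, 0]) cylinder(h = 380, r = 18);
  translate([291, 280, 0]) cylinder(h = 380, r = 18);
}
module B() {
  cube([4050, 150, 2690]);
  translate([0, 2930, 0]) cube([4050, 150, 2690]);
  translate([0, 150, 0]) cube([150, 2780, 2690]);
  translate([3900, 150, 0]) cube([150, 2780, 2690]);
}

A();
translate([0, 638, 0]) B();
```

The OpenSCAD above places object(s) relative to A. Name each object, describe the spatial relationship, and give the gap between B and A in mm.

A is a stool. B is a house frame. The house frame is on the floor beside the stool on its +y side. The gap between the house frame and the stool is 340 mm.

The house frame's nearest face is 340 mm from the stool's +y face.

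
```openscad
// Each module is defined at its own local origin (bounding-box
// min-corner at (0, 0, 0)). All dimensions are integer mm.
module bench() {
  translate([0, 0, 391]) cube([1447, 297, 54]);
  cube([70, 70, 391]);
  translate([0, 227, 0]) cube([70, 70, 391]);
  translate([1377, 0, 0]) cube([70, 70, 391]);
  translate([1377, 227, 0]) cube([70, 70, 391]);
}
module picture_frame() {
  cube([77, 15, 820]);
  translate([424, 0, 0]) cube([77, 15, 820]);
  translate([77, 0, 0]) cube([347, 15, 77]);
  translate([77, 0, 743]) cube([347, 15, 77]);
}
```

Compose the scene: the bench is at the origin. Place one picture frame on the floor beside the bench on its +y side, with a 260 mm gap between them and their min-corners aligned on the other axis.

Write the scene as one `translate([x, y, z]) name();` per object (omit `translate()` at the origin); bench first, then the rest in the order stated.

bench();
translate([0, 557, 0]) picture_frame();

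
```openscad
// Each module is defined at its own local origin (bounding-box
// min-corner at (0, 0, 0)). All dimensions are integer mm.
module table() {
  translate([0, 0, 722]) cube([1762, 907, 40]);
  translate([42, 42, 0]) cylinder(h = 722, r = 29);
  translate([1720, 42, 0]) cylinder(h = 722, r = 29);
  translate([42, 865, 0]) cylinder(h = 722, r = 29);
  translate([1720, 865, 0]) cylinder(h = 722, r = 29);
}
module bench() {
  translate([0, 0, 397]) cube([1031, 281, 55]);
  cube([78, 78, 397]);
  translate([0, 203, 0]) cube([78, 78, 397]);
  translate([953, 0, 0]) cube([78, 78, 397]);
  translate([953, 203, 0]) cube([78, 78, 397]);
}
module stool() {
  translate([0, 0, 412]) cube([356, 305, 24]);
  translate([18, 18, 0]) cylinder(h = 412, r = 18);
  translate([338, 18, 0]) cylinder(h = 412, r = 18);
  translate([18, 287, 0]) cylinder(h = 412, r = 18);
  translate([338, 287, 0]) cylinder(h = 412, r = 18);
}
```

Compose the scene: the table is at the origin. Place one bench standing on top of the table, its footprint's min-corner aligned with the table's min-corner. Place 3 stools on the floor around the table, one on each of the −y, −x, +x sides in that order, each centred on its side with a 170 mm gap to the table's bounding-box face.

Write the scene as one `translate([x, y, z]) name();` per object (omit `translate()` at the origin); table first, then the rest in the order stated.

table();
translate([0, 0, 762]) bench();
translate([703, -475, 0]) stool();
translate([-526, 301, 0]) stool();
translate([1932, 301, 0]) stool();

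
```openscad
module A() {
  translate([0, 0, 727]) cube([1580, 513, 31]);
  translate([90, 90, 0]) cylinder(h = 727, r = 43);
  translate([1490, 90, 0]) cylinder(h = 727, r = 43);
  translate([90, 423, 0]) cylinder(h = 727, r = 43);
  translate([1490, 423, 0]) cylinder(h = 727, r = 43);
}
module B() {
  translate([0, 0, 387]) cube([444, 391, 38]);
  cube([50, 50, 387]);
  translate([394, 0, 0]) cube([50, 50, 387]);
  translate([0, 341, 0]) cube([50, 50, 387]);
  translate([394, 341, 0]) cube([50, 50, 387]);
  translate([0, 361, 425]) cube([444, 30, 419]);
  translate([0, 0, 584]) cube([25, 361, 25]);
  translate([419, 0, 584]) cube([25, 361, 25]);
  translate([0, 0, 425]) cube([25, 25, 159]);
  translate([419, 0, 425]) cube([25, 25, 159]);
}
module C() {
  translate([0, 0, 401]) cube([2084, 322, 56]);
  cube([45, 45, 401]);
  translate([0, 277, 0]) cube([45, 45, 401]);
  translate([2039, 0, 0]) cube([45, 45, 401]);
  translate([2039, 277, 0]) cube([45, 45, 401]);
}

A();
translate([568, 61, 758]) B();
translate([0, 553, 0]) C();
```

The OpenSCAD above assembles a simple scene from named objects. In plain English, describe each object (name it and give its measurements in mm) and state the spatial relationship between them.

A is a table: top 1580 mm (x) × 513 mm (y), 31 mm thick, upper face at z = 758 mm, on four round legs of 86 mm diameter, each leg's bounding box inset 47 mm from the nearest pair of top edges, running from z = 0 to the bottom of the top.

B is a chair: 444×391 mm seat, 38 mm thick, top at z = 425 mm, on four 50 mm square corner legs flush with the seat edges. A 30 mm thick backrest slab spans the full seat width, extending 419 mm above the seat top, its back face flush with the seat's +y edge. Two armrests of 25×25 mm section run along each side from the seat's front edge to the front of the backrest, top faces 184 mm above the seat top and outer faces flush with the seat's x-edges; a 25×25 mm post under the front of each armrest stands on the seat at the front corner.

C is a long wooden bench with a 2084 mm (x) × 322 mm (y) seat, 56 mm thick, its top surface 457 mm above the floor. Four 45 mm square legs at the seat corners, flush with the edges, run from z = 0 to the seat underside.

The chair is on top of the table, centred. The bench is on the floor beside the table on its +y side.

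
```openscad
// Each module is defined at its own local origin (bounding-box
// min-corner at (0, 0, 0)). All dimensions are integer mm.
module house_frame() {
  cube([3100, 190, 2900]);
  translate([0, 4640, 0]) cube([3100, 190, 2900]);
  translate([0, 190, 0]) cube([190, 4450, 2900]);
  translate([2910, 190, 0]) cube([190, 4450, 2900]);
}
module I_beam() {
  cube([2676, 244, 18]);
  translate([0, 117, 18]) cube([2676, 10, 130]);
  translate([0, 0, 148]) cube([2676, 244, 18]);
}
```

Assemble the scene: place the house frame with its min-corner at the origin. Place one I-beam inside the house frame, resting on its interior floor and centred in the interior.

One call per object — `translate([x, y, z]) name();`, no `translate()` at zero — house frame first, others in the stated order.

house_frame();
translate([212, 2293, 0]) I_beam();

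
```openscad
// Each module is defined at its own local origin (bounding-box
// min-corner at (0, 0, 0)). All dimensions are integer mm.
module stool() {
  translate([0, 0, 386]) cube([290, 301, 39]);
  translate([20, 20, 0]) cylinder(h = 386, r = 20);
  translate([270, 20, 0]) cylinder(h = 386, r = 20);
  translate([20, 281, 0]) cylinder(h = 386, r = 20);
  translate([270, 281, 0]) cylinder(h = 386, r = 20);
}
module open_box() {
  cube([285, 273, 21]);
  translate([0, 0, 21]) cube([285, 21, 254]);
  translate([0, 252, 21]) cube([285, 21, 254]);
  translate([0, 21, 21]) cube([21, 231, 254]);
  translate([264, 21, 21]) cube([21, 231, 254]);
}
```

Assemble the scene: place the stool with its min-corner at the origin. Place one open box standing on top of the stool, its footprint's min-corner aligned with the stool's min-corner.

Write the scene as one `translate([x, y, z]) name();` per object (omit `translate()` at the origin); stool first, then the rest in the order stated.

stool();
translate([0, 0, 425]) open_box();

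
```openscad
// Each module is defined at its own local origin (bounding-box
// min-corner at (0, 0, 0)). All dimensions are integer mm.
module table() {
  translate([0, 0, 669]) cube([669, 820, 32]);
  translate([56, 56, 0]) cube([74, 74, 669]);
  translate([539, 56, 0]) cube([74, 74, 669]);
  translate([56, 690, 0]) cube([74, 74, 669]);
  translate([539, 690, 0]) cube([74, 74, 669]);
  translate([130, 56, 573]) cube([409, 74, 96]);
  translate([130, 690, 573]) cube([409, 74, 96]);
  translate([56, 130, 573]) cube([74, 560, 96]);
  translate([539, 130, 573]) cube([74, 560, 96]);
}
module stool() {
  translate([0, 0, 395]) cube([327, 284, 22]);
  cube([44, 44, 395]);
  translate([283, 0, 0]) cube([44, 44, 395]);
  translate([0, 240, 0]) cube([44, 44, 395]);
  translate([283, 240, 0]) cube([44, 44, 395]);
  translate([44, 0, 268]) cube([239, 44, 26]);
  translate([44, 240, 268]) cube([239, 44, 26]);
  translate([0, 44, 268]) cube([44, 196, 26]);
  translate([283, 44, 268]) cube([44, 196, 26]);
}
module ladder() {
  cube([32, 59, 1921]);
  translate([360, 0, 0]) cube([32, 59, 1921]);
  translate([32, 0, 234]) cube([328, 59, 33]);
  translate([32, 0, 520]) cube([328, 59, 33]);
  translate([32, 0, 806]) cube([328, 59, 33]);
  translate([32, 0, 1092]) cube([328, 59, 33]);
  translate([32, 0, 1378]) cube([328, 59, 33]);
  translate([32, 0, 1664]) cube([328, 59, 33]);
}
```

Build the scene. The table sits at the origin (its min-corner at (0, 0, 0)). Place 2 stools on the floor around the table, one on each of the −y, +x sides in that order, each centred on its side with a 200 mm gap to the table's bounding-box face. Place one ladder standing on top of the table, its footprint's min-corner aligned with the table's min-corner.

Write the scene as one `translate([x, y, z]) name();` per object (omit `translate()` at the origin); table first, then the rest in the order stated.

table();
translate([171, -484, 0]) stool();
translate([869, 268, 0]) stool();
translate([0, 0, 701]) ladder();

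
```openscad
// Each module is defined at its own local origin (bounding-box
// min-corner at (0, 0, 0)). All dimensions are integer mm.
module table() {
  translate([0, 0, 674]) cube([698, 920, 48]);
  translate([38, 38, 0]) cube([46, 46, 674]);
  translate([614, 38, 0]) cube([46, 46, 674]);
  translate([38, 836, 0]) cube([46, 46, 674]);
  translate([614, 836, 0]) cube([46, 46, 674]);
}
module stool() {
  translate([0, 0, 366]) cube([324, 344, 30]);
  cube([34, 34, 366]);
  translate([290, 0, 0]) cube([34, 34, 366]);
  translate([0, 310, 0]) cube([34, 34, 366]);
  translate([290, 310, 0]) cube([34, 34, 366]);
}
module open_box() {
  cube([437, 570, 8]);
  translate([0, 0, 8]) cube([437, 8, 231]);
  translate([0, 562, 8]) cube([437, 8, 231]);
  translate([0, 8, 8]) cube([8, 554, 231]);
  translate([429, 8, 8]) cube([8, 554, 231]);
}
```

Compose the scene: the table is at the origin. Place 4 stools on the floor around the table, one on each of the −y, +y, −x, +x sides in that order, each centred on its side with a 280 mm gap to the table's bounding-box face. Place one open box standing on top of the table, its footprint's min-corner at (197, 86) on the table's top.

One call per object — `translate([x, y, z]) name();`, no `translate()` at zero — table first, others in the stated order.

table();
translate([187, -624, 0]) stool();
translate([187, 1200, 0]) stool();
translate([-604, 288, 0]) stool();
translate([978, 288, 0]) stool();
translate([197, 86, 722]) open_box();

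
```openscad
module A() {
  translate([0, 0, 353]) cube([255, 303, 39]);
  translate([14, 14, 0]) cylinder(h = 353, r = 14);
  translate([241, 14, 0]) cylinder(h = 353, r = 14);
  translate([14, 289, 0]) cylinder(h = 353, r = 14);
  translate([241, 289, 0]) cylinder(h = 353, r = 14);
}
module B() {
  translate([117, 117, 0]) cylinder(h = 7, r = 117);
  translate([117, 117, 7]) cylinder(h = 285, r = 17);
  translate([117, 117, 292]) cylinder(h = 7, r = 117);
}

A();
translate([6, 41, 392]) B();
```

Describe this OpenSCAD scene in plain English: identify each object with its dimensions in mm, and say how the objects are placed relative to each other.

A is a four-legged stool. The seat is 255×303 mm, 39 mm thick, top at z = 392 mm. It stands on four round legs, each 28 mm in diameter, from z = 0 to the seat underside, each leg's axis is inset half a diameter from the nearest pair of seat edges (so the leg's bounding box is flush with the corner).

B is a spool: two coaxial disc flanges of radius 117 mm and thickness 7 mm, joined by a core cylinder of radius 17 mm and height 285 mm. The lower flange rests on z = 0 and the three cylinders share a vertical axis.

The spool is on top of the stool.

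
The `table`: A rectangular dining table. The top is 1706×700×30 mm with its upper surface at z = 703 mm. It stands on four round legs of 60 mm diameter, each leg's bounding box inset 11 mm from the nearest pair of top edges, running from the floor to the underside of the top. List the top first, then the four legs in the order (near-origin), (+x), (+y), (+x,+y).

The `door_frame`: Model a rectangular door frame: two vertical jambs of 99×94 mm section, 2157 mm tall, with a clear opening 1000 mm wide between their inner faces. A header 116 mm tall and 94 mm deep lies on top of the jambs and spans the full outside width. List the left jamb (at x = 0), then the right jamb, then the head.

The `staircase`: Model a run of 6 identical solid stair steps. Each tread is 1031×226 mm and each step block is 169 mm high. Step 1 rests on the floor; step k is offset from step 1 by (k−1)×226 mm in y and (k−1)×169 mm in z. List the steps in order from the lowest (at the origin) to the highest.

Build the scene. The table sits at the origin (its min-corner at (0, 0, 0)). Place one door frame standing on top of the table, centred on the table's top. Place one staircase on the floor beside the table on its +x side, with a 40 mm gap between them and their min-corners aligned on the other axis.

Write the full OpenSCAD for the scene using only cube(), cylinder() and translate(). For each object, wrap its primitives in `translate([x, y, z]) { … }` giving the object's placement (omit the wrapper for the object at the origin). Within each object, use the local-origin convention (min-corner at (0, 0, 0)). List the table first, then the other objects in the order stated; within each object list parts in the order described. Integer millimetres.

translate([0, 0, 673]) cube([1706, 700, 30]);
translate([41, 41, 0]) cylinder(h = 673, r = 30);
translate([1665, 41, 0]) cylinder(h = 673, r = 30);
translate([41, 659, 0]) cylinder(h = 673, r = 30);
translate([1665, 659, 0]) cylinder(h = 673, r = 30);
translate([254, 303, 703]) {
  cube([99, 94, 2157]);
  translate([1099, 0, 0]) cube([99, 94, 2157]);
  translate([0, 0, 2157]) cube([1198, 94, 116]);
}
translate([1746, 0, 0]) {
  cube([1031, 226, 169]);
  translate([0, 226, 169]) cube([1031, 226, 169]);
  translate([0, 452, 338]) cube([1031, 226, 169]);
  translate([0, 678, 507]) cube([1031, 226, 169]);
  translate([0, 904, 676]) cube([1031, 226, 169]);
  translate([0, 1130, 845]) cube([1031, 226, 169]);
}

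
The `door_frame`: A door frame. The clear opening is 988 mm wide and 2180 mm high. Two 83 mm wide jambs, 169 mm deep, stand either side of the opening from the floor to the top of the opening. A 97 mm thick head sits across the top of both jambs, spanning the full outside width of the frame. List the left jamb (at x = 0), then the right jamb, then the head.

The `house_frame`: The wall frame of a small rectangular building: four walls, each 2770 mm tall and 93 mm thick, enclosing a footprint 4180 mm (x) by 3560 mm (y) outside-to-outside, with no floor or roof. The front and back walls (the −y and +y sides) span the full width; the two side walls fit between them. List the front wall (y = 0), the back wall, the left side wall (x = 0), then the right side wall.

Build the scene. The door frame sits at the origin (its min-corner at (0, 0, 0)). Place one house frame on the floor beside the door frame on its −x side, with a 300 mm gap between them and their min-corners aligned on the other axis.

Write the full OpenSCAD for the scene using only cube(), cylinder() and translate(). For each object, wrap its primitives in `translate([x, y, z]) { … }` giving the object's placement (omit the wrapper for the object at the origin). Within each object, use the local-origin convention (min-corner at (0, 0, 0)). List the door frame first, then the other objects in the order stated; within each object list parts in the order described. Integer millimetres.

cube([83, 169, 2180]);
translate([1071, 0, 0]) cube([83, 169, 2180]);
translate([0, 0, 2180]) cube([1154, 169, 97]);
translate([-4480, 0, 0]) {
  cube([4180, 93, 2770]);
  translate([0, 3467, 0]) cube([4180, 93, 2770]);
  translate([0, 93, 0]) cube([93, 3374, 2770]);
  translate([4087, 93, 0]) cube([93, 3374, 2770]);
}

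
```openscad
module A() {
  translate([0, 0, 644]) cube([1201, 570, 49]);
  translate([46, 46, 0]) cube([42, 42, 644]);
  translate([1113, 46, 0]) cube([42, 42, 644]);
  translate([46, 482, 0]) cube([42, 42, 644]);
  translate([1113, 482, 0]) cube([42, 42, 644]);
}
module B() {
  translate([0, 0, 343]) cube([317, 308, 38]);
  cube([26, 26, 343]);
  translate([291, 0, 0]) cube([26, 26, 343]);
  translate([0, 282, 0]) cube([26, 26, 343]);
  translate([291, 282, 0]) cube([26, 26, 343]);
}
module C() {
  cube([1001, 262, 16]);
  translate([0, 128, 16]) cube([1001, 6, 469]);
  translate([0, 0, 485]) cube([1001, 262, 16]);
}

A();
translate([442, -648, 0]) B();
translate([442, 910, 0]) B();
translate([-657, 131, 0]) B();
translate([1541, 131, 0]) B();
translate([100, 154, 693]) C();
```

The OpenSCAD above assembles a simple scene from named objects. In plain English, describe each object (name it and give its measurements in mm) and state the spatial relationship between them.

A is a table: top 1201 mm (x) × 570 mm (y), 49 mm thick, upper face at z = 693 mm, on four 42×42 mm square legs, each inset 46 mm from the nearest pair of top edges, running from z = 0 to the bottom of the top.

B is a four-legged stool. The seat is 317×308 mm, 38 mm thick, top at z = 381 mm. It stands on four square legs, each 26×26 mm in cross-section, from z = 0 to the seat underside, each flush with a corner of the seat.

C is an I-beam lying along x, 1001 mm long. Overall section height 501 mm. Two flanges 262 mm wide (y) and 16 mm thick, one on the floor and one at the top; a web 6 mm thick runs between them, centred on the flange width.

Four stools sit around the table at the −y, +y, −x, +x sides. The I-beam is on top of the table, centred.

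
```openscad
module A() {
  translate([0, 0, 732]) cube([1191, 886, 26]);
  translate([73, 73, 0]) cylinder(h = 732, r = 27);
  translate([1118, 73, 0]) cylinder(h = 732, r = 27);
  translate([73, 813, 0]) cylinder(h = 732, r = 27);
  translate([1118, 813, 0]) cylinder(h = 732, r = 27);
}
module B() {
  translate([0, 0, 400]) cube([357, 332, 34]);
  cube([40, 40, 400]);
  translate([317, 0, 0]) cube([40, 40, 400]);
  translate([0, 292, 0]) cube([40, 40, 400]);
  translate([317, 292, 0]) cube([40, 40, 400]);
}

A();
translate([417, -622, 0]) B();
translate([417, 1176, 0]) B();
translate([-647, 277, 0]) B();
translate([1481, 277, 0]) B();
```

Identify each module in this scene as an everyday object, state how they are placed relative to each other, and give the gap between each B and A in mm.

A is a table. B is a stool. Four stools sit around the table at the −y, +y, −x, +x sides. The gap between each stool and the table is 290 mm.

Each stool's nearest face is 290 mm from the table's bounding box.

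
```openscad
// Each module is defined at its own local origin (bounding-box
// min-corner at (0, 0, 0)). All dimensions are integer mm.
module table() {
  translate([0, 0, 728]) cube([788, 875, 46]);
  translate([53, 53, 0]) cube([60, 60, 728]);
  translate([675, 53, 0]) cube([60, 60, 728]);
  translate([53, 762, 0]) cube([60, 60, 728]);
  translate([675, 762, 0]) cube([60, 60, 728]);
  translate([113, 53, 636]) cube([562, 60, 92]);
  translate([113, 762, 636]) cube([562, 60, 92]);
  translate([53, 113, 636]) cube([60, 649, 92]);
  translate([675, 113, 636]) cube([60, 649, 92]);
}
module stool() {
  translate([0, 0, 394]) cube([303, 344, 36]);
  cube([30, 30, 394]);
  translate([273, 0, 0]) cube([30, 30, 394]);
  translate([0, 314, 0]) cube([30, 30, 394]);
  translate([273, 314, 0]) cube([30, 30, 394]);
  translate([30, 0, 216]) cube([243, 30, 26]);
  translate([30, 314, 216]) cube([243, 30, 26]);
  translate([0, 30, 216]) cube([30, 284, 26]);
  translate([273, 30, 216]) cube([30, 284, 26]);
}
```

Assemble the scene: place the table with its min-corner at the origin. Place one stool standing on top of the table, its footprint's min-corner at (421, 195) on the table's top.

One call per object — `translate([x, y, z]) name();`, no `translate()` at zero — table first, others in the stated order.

table();
translate([421, 195, 774]) stool();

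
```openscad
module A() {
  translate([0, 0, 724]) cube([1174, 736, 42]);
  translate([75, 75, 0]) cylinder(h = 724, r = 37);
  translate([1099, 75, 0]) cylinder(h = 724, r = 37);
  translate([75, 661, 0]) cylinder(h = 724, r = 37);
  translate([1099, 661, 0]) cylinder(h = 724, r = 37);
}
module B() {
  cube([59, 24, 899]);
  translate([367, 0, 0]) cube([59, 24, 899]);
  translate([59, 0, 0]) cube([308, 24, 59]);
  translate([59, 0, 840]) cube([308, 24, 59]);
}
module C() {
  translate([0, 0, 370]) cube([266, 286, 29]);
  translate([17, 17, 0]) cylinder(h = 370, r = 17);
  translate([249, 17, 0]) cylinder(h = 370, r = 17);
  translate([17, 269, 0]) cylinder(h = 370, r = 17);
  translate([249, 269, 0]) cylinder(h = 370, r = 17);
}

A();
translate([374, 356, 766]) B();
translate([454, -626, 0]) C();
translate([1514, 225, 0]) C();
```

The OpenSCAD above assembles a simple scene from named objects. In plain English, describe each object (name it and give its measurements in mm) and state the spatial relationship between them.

A is a table: top 1174 mm (x) × 736 mm (y), 42 mm thick, upper face at z = 766 mm, on four round legs of 74 mm diameter, each leg's bounding box inset 38 mm from the nearest pair of top edges, running from z = 0 to the bottom of the top.

B is a picture frame with a 308×781 mm rectangular opening (x by z) and a uniform 59 mm border on every side. Frame depth is 24 mm along y. It is built from two vertical stiles running the full outside height and two horizontal rails spanning the gap between the stiles.

C is a simple wooden stool: a rectangular seat 266 mm (x) by 286 mm (y), 29 mm thick, top face at z = 399 mm, on four round legs, each 34 mm in diameter. The legs rest on z = 0, each leg's axis is inset half a diameter from the nearest pair of seat edges (so the leg's bounding box is flush with the corner).

The picture frame is on top of the table, centred. Two stools sit around the table at the −y, +x sides.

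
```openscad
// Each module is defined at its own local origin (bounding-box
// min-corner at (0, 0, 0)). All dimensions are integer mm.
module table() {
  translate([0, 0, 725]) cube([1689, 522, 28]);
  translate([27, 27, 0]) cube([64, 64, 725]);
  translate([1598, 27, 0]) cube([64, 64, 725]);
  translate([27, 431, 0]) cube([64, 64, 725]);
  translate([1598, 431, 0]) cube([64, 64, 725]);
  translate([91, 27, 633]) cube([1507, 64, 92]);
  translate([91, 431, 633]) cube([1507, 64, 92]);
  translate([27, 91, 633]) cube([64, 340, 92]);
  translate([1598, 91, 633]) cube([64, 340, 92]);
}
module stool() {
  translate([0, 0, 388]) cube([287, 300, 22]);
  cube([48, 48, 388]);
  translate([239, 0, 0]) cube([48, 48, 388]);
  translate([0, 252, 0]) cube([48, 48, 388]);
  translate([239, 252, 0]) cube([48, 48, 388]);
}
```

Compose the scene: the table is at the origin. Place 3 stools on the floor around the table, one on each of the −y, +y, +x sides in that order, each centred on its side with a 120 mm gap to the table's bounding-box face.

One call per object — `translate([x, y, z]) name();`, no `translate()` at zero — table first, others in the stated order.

table();
translate([701, -420, 0]) stool();
translate([701, 642, 0]) stool();
translate([1809, 111, 0]) stool();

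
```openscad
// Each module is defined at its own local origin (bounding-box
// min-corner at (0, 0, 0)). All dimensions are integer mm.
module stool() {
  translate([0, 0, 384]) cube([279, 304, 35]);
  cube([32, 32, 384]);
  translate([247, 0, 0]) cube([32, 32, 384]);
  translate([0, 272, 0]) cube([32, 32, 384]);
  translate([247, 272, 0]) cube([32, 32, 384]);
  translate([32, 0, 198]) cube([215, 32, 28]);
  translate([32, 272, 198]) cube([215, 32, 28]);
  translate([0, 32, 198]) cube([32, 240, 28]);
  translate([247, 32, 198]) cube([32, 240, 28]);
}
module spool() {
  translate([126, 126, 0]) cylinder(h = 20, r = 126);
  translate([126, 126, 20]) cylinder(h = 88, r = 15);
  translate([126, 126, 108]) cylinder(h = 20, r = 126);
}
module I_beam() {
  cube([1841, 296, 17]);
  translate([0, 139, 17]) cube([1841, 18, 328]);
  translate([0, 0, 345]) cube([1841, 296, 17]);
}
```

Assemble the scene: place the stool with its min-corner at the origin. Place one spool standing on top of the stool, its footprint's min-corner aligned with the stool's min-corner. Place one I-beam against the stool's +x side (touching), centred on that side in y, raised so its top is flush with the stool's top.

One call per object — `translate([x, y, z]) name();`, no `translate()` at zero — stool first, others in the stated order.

stool();
translate([0, 0, 419]) spool();
translate([279, 4, 57]) I_beam();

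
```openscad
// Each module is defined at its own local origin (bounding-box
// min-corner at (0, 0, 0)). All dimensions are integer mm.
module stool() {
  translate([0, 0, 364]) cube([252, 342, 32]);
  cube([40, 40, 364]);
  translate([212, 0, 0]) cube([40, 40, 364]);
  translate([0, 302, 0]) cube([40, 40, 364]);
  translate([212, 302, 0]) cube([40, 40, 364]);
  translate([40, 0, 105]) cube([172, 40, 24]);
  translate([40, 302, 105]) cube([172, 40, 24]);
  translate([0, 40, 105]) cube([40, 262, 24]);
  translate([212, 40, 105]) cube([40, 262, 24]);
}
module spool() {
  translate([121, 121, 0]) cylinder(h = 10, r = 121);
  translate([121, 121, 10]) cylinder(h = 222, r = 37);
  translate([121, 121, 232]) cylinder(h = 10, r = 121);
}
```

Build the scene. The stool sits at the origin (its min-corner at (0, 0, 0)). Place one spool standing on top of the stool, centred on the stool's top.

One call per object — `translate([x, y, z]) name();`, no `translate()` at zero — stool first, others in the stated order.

stool();
translate([5, 50, 396]) spool();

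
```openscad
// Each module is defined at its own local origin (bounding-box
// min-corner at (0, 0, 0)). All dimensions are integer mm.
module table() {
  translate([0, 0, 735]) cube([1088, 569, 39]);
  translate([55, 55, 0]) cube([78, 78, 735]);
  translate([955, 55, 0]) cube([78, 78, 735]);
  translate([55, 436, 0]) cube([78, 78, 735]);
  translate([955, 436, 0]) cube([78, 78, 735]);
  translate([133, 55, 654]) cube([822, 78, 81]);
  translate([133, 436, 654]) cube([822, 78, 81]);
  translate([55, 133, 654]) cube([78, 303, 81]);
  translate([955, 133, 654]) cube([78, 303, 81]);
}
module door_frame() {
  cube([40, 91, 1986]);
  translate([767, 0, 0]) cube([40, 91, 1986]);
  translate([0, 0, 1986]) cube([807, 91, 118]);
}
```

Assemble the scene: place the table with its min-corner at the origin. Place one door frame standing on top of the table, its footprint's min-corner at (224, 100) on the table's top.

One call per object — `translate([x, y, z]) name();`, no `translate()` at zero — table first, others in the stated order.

table();
translate([224, 100, 774]) door_frame();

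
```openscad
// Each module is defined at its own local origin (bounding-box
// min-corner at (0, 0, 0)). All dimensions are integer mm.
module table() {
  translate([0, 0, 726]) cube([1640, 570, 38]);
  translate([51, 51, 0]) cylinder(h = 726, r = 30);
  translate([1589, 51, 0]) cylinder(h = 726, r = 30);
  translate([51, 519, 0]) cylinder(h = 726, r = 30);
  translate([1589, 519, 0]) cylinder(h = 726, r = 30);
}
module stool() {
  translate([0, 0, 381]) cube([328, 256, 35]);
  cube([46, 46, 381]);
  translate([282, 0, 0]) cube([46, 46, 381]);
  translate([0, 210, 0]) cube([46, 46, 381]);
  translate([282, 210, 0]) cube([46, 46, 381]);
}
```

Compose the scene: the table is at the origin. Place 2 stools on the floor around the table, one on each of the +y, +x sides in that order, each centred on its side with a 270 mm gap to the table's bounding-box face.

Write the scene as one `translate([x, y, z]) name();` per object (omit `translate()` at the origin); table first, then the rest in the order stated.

table();
translate([656, 840, 0]) stool();
translate([1910, 157, 0]) stool();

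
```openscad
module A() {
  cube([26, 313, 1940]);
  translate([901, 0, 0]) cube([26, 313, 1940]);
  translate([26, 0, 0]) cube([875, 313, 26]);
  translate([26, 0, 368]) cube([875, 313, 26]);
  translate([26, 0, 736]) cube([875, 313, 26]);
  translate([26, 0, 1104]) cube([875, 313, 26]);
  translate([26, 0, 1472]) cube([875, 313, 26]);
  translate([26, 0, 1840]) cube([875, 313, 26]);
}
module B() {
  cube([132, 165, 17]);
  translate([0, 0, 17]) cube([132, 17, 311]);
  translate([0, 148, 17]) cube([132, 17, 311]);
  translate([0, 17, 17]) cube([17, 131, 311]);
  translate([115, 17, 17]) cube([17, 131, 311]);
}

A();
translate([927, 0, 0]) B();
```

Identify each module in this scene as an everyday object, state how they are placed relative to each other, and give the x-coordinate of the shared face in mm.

The bookshelf's +x face and the open box's −x face are both at x = 927 mm.

A is a bookshelf. B is an open box. The open box is against the bookshelf's +x side, with their −y faces flush. The x-coordinate of the shared face is 927 mm.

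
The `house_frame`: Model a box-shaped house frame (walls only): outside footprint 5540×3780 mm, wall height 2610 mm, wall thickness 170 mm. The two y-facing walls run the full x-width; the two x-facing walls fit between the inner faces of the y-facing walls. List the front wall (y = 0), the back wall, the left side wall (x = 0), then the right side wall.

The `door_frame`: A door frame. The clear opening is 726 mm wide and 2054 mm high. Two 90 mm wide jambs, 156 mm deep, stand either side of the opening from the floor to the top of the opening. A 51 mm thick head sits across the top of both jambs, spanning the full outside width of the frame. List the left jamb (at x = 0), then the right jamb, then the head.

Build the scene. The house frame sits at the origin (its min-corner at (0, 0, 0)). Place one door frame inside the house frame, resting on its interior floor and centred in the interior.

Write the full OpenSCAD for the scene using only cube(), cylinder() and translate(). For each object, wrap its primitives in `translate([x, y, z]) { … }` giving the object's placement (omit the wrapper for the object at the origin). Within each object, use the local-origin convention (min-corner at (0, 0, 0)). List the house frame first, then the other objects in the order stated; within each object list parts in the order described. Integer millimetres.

cube([5540, 170, 2610]);
translate([0, 3610, 0]) cube([5540, 170, 2610]);
translate([0, 170, 0]) cube([170, 3440, 2610]);
translate([5370, 170, 0]) cube([170, 3440, 2610]);
translate([2317, 1812, 0]) {
  cube([90, 156, 2054]);
  translate([816, 0, 0]) cube([90, 156, 2054]);
  translate([0, 0, 2054]) cube([906, 156, 51]);
}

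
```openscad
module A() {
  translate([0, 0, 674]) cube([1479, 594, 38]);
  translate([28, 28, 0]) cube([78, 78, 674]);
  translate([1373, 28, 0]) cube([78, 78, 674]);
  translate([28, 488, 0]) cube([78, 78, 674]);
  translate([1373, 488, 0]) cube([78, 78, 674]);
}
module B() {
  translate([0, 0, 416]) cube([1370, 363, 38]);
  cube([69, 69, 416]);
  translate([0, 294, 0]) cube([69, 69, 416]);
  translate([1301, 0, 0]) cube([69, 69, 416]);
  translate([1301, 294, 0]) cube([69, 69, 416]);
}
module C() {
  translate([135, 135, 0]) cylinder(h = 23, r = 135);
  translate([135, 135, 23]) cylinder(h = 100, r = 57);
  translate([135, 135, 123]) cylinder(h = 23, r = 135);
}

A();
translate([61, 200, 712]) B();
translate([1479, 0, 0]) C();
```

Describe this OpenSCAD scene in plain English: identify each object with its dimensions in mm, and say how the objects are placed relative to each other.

A is a table: top 1479 mm (x) × 594 mm (y), 38 mm thick, upper face at z = 712 mm, on four 78×78 mm square legs, each inset 28 mm from the nearest pair of top edges, running from z = 0 to the bottom of the top.

B is a long wooden bench with a 1370 mm (x) × 363 mm (y) seat, 38 mm thick, its top surface 454 mm above the floor. Four 69 mm square legs at the seat corners, flush with the edges, run from z = 0 to the seat underside.

C is a spool: two coaxial disc flanges of radius 135 mm and thickness 23 mm, joined by a core cylinder of radius 57 mm and height 100 mm. The lower flange rests on z = 0 and the three cylinders share a vertical axis.

The bench is on top of the table. The spool is against the table's +x side, with their −y faces flush.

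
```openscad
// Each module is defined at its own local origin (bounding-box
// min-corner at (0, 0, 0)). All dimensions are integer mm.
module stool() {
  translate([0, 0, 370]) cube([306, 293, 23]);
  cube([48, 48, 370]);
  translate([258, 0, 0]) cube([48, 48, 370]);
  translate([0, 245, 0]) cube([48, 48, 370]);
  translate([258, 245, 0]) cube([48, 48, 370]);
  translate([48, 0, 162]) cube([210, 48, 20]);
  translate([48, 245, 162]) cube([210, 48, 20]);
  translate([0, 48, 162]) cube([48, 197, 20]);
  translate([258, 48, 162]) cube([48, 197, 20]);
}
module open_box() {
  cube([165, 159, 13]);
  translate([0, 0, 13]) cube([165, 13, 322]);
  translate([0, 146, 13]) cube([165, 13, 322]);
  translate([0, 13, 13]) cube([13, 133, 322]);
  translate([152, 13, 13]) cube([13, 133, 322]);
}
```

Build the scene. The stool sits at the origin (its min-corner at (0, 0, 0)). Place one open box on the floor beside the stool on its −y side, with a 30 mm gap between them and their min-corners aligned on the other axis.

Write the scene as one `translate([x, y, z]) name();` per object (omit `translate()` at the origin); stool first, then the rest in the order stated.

stool();
translate([0, -189, 0]) open_box();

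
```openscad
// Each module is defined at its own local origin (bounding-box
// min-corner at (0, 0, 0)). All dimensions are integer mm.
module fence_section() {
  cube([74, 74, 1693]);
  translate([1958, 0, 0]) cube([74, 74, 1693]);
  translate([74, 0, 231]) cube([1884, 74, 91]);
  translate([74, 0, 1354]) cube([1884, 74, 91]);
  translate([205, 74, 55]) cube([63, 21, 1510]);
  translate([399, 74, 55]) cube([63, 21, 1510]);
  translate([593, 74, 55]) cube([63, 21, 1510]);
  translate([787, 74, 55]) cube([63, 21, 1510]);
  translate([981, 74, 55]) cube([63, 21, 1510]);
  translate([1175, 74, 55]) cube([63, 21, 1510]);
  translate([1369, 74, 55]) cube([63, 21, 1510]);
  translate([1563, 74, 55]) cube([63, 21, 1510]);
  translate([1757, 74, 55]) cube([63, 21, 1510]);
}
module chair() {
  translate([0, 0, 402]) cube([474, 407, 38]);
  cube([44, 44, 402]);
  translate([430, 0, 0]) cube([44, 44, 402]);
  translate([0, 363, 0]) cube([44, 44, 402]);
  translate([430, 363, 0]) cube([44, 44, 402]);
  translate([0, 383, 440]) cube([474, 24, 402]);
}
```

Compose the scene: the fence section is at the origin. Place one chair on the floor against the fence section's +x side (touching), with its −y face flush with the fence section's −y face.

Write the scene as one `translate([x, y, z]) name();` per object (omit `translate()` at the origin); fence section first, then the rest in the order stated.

fence_section();
translate([2032, 0, 0]) chair();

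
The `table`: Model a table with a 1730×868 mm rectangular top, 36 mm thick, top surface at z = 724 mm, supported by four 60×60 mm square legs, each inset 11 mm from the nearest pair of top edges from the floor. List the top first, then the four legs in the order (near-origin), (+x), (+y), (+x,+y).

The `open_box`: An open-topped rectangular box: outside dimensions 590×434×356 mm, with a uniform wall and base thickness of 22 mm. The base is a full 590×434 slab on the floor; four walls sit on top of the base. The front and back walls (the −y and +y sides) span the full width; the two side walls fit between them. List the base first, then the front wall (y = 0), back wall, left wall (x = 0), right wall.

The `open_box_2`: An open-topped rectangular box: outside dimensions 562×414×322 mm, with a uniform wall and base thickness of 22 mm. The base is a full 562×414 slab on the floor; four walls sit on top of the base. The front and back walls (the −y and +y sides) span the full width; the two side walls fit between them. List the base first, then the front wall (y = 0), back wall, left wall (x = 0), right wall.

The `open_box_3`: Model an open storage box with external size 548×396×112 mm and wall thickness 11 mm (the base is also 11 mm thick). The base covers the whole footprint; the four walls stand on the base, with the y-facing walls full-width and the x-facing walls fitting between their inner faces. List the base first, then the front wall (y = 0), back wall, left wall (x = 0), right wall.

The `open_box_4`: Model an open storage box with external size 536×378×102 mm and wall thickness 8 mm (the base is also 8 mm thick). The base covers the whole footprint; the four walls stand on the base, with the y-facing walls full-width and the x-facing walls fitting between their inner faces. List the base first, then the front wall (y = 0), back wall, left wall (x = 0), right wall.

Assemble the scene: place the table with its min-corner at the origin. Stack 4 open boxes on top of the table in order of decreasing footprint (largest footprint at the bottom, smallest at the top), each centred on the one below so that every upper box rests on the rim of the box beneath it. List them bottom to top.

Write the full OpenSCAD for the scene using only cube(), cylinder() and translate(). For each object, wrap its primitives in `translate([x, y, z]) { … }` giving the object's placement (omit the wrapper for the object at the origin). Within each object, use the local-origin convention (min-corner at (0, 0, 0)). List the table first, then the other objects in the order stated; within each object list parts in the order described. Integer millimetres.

translate([0, 0, 688]) cube([1730, 868, 36]);
translate([11, 11, 0]) cube([60, 60, 688]);
translate([1659, 11, 0]) cube([60, 60, 688]);
translate([11, 797, 0]) cube([60, 60, 688]);
translate([1659, 797, 0]) cube([60, 60, 688]);
translate([570, 217, 724]) {
  cube([590, 434, 22]);
  translate([0, 0, 22]) cube([590, 22, 334]);
  translate([0, 412, 22]) cube([590, 22, 334]);
  translate([0, 22, 22]) cube([22, 390, 334]);
  translate([568, 22, 22]) cube([22, 390, 334]);
}
translate([584, 227, 1080]) {
  cube([562, 414, 22]);
  translate([0, 0, 22]) cube([562, 22, 300]);
  translate([0, 392, 22]) cube([562, 22, 300]);
  translate([0, 22, 22]) cube([22, 370, 300]);
  translate([540, 22, 22]) cube([22, 370, 300]);
}
translate([591, 236, 1402]) {
  cube([548, 396, 11]);
  translate([0, 0, 11]) cube([548, 11, 101]);
  translate([0, 385, 11]) cube([548, 11, 101]);
  translate([0, 11, 11]) cube([11, 374, 101]);
  translate([537, 11, 11]) cube([11, 374, 101]);
}
translate([597, 245, 1514]) {
  cube([536, 378, 8]);
  translate([0, 0, 8]) cube([536, 8, 94]);
  translate([0, 370, 8]) cube([536, 8, 94]);
  translate([0, 8, 8]) cube([8, 362, 94]);
  translate([528, 8, 8]) cube([8, 362, 94]);
}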